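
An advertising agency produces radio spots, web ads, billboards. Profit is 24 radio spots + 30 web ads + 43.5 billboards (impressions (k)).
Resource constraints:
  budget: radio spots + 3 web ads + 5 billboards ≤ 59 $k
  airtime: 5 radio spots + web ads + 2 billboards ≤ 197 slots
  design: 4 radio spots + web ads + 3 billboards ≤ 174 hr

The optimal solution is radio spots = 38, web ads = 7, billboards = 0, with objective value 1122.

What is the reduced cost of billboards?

-7.5

Binding: budget and airtime. Non-binding: design (15 unused).
Since design is not tight, its dual is 0.
Dual feasibility on the basic columns requires 1·y_budget + 5·y_airtime = 24, 3·y_budget + 1·y_airtime = 30.
This yields shadow prices y_budget = 9, y_airtime = 3.
Reduced cost of billboards: c₃ − yᵀa₃ = 43.5 − (9·5 + 3·2) = 43.5 − 51 = -7.5.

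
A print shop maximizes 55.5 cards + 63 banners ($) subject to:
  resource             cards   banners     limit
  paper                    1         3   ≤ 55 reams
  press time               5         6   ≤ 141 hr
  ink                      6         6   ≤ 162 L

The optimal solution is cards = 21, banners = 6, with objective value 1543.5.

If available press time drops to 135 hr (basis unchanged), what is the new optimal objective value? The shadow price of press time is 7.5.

1498.5

Δb = -6, so new z* = 1543.5 + (7.5)·(-6) = 1543.5 − 45 = 1498.5.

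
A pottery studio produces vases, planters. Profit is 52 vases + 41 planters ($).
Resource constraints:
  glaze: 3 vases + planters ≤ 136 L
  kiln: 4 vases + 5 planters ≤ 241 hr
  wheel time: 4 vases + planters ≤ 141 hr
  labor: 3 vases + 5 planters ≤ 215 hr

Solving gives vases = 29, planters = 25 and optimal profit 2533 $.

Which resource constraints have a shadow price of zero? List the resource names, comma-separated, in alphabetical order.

glaze, labor

glaze: 112/136 (slack 24)
kiln: 241/241 (binding)
wheel time: 141/141 (binding)
labor: 212/215 (slack 3)
By complementary slackness, a constraint with positive slack has shadow price 0 → glaze, labor.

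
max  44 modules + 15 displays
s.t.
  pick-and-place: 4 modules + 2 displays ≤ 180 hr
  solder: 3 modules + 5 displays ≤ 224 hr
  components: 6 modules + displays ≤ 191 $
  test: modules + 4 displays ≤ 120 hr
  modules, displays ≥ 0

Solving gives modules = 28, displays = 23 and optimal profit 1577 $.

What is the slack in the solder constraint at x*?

25

solder used = 3·28 + 5·23 = 199; slack = 224 − 199 = 25.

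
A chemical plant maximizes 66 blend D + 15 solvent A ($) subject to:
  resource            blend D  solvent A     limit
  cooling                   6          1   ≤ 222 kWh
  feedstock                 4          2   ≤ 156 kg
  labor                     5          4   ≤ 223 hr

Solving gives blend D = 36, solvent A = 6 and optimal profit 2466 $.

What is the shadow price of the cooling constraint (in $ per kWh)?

9

Binding: cooling and feedstock. Non-binding: labor (19 unused).
Since labor is not tight, its dual is 0.
Dual feasibility on the basic columns requires 6·y_cooling + 4·y_feedstock = 66, 1·y_cooling + 2·y_feedstock = 15.
Solving: y_cooling = 9, y_feedstock = 3.
Shadow price of cooling = 9.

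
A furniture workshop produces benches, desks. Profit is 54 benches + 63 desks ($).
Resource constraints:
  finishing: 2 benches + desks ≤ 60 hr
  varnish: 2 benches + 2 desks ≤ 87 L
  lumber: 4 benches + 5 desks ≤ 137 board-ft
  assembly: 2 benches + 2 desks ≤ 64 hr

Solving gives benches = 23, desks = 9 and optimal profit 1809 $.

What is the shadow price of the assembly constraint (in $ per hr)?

9

Binding: lumber and assembly. Non-binding: finishing (5 unused), varnish (23 unused).
Since finishing, varnish are not tight, their duals are 0.
From A_Bᵀ y = c: 4·y_lumber + 2·y_assembly = 54; 5·y_lumber + 2·y_assembly = 63.
→ y_lumber = 9 and y_assembly = 9.
Shadow price of assembly = 9.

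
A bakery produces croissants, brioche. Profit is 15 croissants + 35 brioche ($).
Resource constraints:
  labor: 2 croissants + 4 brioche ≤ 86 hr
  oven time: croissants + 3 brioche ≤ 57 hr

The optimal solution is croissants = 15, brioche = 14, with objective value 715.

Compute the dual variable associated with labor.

5

Check each constraint at x*: labor 86/86 (tight); oven time 57/57 (tight).
Dual feasibility on the basic columns requires 2·y_labor + 1·y_oven time = 15, 4·y_labor + 3·y_oven time = 35.
This yields shadow prices y_labor = 5, y_oven time = 5.
Shadow price of labor = 5.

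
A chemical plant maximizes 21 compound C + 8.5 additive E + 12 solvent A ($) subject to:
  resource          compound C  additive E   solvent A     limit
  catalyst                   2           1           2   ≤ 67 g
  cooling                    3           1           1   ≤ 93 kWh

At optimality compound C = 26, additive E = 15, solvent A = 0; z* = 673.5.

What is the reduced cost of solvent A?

At the optimum: catalyst uses 67 of 67 (binding); cooling uses 93 of 93 (binding).
From A_Bᵀ y = c: 2·y_catalyst + 3·y_cooling = 21; 1·y_catalyst + 1·y_cooling = 8.5.
Solving: y_catalyst = 4.5, y_cooling = 4.
Reduced cost of solvent A: c₃ − yᵀa₃ = 12 − (4.5·2 + 4·1) = 12 − 13 = -1.

-1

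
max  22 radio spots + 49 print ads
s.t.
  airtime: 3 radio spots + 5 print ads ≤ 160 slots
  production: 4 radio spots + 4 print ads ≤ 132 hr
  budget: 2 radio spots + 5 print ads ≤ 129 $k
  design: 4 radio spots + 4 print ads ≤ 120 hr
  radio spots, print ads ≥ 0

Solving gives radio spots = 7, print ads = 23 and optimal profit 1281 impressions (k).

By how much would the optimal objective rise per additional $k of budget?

9

Check each constraint at x*: airtime 136/160 (slack 24); production 120/132 (slack 12); budget 129/129 (tight); design 120/120 (tight).
By complementary slackness, y = 0 for the non-binding constraints.
From A_Bᵀ y = c: 2·y_budget + 4·y_design = 22; 5·y_budget + 4·y_design = 49.
Solving: y_budget = 9, y_design = 1.
Shadow price of budget = 9.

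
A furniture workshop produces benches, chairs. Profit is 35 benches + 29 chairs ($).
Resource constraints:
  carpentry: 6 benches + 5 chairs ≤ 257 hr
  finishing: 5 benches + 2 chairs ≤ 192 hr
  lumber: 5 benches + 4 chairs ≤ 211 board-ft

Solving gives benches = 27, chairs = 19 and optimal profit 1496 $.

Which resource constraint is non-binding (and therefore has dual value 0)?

finishing

carpentry: 257/257 (binding)
finishing: 173/192 (slack 19)
lumber: 211/211 (binding)
By complementary slackness, a constraint with positive slack has shadow price 0 → finishing.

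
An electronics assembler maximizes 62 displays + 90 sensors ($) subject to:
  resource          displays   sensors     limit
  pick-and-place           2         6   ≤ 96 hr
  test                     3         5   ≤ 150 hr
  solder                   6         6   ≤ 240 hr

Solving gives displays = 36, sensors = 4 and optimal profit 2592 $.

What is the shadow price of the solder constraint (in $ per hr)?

Check each constraint at x*: pick-and-place 96/96 (tight); test 128/150 (slack 22); solder 240/240 (tight).
Since test is not tight, its dual is 0.
The binding rows give the dual system: 2·y_pick-and-place + 6·y_solder = 62 and 6·y_pick-and-place + 6·y_solder = 90.
→ y_pick-and-place = 7 and y_solder = 8.
Shadow price of solder = 8.

8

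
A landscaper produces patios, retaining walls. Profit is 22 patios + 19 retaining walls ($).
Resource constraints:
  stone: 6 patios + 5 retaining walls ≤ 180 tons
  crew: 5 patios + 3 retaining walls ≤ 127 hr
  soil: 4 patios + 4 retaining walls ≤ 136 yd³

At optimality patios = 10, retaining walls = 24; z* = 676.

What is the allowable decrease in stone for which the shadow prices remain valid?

Binding constraints: stone, soil. The basis is B = [[6,5],[4,4]] with det 4.
Per unit decrease in stone, x* moves by d = (-1, 1).
The basis stays optimal until patios reaches 0; allowable decrease = 10 tons.

10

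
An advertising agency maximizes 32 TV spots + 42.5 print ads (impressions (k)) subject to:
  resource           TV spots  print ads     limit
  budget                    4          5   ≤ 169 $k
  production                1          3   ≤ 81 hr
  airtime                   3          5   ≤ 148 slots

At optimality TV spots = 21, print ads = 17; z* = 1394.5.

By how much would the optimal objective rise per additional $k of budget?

Binding: budget and airtime. Non-binding: production (9 unused).
Since production is not tight, its dual is 0.
Dual feasibility on the basic columns requires 4·y_budget + 3·y_airtime = 32, 5·y_budget + 5·y_airtime = 42.5.
→ y_budget = 6.5 and y_airtime = 2.
Shadow price of budget = 6.5.

6.5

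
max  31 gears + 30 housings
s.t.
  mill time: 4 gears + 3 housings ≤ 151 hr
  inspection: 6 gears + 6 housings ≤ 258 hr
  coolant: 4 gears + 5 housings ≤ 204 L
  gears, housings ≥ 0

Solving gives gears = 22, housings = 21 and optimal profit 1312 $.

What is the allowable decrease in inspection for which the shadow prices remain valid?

Binding constraints: mill time, inspection. The basis is B = [[4,3],[6,6]] with det 6.
Per unit decrease in inspection, x* moves by d = (0.5, -0.6667).
The basis stays optimal until housings reaches 0; allowable decrease = 31.5 hr.

31.5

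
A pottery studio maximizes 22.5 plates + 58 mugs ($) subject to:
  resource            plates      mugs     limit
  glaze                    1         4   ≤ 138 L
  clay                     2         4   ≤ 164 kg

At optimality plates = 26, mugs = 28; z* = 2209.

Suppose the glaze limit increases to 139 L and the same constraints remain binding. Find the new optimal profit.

2215.5

Check each constraint at x*: glaze 138/138 (tight); clay 164/164 (tight).
The binding rows give the dual system: 1·y_glaze + 2·y_clay = 22.5 and 4·y_glaze + 4·y_clay = 58.
This yields shadow prices y_glaze = 6.5, y_clay = 8.
Δz = y_glaze·Δb = 6.5 × (1) = 6.5, so new z* = 2209 + 6.5 = 2215.5.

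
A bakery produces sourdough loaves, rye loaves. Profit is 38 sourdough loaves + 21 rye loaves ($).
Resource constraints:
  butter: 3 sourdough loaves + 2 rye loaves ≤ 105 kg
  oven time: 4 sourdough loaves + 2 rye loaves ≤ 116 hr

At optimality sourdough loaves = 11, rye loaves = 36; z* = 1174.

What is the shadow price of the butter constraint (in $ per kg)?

Check each constraint at x*: butter 105/105 (tight); oven time 116/116 (tight).
Dual feasibility on the basic columns requires 3·y_butter + 4·y_oven time = 38, 2·y_butter + 2·y_oven time = 21.
→ y_butter = 4 and y_oven time = 6.5.
Shadow price of butter = 4.

4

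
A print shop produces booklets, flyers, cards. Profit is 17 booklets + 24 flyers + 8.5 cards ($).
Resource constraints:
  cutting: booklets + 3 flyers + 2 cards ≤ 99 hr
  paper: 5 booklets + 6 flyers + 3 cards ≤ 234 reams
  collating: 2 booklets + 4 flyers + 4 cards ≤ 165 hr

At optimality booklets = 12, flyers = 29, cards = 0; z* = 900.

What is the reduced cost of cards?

At the optimum: cutting uses 99 of 99 (binding); paper uses 234 of 234 (binding); collating uses 140 of 165 (slack = 25).
Since collating is not tight, its dual is 0.
From A_Bᵀ y = c: 1·y_cutting + 5·y_paper = 17; 3·y_cutting + 6·y_paper = 24.
Solving: y_cutting = 2, y_paper = 3.
Reduced cost of cards: c₃ − yᵀa₃ = 8.5 − (2·2 + 3·3) = 8.5 − 13 = -4.5.

-4.5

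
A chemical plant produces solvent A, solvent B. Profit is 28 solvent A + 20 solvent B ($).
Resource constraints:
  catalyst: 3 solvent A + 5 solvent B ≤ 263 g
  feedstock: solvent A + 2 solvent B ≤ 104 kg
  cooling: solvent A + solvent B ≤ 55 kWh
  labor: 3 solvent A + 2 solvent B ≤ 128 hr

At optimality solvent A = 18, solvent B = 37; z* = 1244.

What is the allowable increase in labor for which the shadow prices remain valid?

37

Binding constraints: cooling, labor. The basis is B = [[1,1],[3,2]] with det -1.
Per unit increase in labor, x* moves by d = (1, -1).
The basis stays optimal until solvent B reaches 0; allowable increase = 37 hr.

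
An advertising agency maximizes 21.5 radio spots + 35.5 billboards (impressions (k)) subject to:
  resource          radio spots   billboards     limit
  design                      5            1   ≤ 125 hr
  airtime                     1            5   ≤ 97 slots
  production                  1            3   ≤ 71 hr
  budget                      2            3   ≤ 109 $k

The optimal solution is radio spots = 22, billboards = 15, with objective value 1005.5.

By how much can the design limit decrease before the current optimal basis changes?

105.6

Binding constraints: design, airtime. The basis is B = [[5,1],[1,5]] with det 24.
Per unit decrease in design, x* moves by d = (-0.2083, 0.0417).
The basis stays optimal until radio spots reaches 0; allowable decrease = 105.6 hr.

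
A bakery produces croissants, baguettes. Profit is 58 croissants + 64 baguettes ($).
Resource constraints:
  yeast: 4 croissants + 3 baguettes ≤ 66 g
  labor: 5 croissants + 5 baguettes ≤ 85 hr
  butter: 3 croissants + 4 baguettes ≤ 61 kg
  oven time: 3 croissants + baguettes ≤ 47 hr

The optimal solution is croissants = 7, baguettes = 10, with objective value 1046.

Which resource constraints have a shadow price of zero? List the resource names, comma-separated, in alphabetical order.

yeast: 58/66 (slack 8)
labor: 85/85 (binding)
butter: 61/61 (binding)
oven time: 31/47 (slack 16)
By complementary slackness, a constraint with positive slack has shadow price 0 → oven time, yeast.

oven time, yeast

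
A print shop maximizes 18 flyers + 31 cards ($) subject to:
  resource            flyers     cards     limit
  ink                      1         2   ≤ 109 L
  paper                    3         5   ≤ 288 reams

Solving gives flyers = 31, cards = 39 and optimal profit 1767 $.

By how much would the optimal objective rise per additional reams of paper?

5

At the optimum: ink uses 109 of 109 (binding); paper uses 288 of 288 (binding).
From A_Bᵀ y = c: 1·y_ink + 3·y_paper = 18; 2·y_ink + 5·y_paper = 31.
Solving: y_ink = 3, y_paper = 5.
Shadow price of paper = 5.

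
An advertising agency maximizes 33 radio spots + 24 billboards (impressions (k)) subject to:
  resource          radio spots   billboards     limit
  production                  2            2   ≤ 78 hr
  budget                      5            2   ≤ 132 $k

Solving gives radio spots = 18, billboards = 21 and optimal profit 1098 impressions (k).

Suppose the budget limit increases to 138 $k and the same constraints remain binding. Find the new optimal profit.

At the optimum: production uses 78 of 78 (binding); budget uses 132 of 132 (binding).
The binding rows give the dual system: 2·y_production + 5·y_budget = 33 and 2·y_production + 2·y_budget = 24.
This yields shadow prices y_production = 9, y_budget = 3.
Δz = y_budget·Δb = 3 × (6) = 18, so new z* = 1098 + 18 = 1116.

1116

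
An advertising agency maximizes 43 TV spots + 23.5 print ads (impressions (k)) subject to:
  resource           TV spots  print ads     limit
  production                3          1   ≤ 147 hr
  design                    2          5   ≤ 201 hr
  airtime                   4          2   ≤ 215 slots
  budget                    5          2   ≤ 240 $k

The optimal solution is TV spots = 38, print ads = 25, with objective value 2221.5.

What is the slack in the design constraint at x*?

design used = 2·38 + 5·25 = 201; slack = 201 − 201 = 0.

0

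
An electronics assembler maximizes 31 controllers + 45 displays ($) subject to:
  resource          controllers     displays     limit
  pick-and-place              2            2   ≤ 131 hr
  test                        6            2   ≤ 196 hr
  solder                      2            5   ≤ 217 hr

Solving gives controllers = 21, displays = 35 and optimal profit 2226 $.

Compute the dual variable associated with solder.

Binding: test and solder. Non-binding: pick-and-place (19 unused).
Slack constraints have shadow price 0 (complementary slackness).
From A_Bᵀ y = c: 6·y_test + 2·y_solder = 31; 2·y_test + 5·y_solder = 45.
Solving: y_test = 2.5, y_solder = 8.
Shadow price of solder = 8.

8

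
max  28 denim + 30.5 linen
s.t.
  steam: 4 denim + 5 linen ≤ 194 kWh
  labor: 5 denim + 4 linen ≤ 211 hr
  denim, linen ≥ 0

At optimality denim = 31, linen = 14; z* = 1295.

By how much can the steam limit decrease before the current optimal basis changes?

25.2

Binding constraints: steam, labor. The basis is B = [[4,5],[5,4]] with det -9.
Per unit decrease in steam, x* moves by d = (0.4444, -0.5556).
The basis stays optimal until linen reaches 0; allowable decrease = 25.2 kWh.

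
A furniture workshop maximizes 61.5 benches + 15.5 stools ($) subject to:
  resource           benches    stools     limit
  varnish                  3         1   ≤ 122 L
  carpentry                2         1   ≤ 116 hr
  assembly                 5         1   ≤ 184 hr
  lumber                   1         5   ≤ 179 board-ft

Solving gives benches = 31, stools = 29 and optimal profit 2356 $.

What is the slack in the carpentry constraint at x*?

carpentry used = 2·31 + 1·29 = 91; slack = 116 − 91 = 25.

25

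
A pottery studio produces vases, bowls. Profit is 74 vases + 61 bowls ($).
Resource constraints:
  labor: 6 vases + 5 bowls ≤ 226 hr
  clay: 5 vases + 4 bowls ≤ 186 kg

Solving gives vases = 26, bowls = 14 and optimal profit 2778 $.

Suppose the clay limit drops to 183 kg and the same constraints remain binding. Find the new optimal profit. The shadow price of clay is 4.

2766

Δb = -3, so new z* = 2778 + (4)·(-3) = 2778 − 12 = 2766.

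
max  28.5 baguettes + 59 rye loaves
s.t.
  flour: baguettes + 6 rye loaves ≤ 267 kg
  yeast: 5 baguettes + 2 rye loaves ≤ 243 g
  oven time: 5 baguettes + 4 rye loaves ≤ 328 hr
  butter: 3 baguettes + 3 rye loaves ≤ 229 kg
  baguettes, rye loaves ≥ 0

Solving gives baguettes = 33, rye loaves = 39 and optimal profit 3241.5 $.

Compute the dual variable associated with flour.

Check each constraint at x*: flour 267/267 (tight); yeast 243/243 (tight); oven time 321/328 (slack 7); butter 216/229 (slack 13).
Slack constraints have shadow price 0 (complementary slackness).
The binding rows give the dual system: 1·y_flour + 5·y_yeast = 28.5 and 6·y_flour + 2·y_yeast = 59.
This yields shadow prices y_flour = 8.5, y_yeast = 4.
Shadow price of flour = 8.5.

8.5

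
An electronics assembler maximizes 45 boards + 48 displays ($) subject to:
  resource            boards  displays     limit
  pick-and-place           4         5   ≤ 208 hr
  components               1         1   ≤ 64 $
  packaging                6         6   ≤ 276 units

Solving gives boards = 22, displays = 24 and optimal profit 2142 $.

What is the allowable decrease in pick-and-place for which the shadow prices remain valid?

24

Binding constraints: pick-and-place, packaging. The basis is B = [[4,5],[6,6]] with det -6.
Per unit decrease in pick-and-place, x* moves by d = (1, -1).
The basis stays optimal until displays reaches 0; allowable decrease = 24 hr.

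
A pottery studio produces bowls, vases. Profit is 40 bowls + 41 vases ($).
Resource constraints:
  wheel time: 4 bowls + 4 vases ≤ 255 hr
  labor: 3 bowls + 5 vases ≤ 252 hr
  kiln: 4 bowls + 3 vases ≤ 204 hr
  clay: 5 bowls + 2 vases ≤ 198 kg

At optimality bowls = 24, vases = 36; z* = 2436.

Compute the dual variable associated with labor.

Check each constraint at x*: wheel time 240/255 (slack 15); labor 252/252 (tight); kiln 204/204 (tight); clay 192/198 (slack 6).
Since wheel time, clay are not tight, their duals are 0.
Dual feasibility on the basic columns requires 3·y_labor + 4·y_kiln = 40, 5·y_labor + 3·y_kiln = 41.
Solving: y_labor = 4, y_kiln = 7.
Shadow price of labor = 4.

4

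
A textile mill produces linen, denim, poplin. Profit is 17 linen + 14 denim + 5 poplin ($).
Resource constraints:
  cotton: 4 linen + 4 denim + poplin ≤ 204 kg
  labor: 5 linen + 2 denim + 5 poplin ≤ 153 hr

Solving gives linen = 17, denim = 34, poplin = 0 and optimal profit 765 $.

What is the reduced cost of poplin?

At the optimum: cotton uses 204 of 204 (binding); labor uses 153 of 153 (binding).
The binding rows give the dual system: 4·y_cotton + 5·y_labor = 17 and 4·y_cotton + 2·y_labor = 14.
→ y_cotton = 3 and y_labor = 1.
Reduced cost of poplin: c₃ − yᵀa₃ = 5 − (3·1 + 1·5) = 5 − 8 = -3.

-3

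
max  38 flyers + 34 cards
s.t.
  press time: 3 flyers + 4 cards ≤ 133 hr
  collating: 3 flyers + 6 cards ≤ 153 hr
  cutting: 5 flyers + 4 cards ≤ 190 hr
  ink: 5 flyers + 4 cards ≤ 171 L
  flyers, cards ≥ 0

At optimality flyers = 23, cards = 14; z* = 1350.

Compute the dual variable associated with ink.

Binding: collating and ink. Non-binding: press time (8 unused), cutting (19 unused).
By complementary slackness, y = 0 for the non-binding constraints.
The binding rows give the dual system: 3·y_collating + 5·y_ink = 38 and 6·y_collating + 4·y_ink = 34.
→ y_collating = 1 and y_ink = 7.
Shadow price of ink = 7.

7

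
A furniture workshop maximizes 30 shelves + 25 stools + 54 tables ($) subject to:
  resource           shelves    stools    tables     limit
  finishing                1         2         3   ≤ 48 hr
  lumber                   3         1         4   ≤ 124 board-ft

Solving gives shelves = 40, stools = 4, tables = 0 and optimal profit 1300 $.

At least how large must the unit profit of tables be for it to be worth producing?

At the optimum: finishing uses 48 of 48 (binding); lumber uses 124 of 124 (binding).
From A_Bᵀ y = c: 1·y_finishing + 3·y_lumber = 30; 2·y_finishing + 1·y_lumber = 25.
→ y_finishing = 9 and y_lumber = 7.
tables enters the basis when its profit ≥ yᵀa₃ = 9·3 + 7·4 = 55.

55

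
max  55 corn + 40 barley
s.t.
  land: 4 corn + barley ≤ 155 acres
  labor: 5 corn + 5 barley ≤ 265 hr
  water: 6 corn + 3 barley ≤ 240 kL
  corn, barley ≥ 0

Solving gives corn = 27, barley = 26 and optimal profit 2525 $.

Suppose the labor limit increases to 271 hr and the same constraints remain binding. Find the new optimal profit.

Binding: labor and water. Non-binding: land (21 unused).
Slack constraints have shadow price 0 (complementary slackness).
Dual feasibility on the basic columns requires 5·y_labor + 6·y_water = 55, 5·y_labor + 3·y_water = 40.
→ y_labor = 5 and y_water = 5.
Δz = y_labor·Δb = 5 × (6) = 30, so new z* = 2525 + 30 = 2555.

2555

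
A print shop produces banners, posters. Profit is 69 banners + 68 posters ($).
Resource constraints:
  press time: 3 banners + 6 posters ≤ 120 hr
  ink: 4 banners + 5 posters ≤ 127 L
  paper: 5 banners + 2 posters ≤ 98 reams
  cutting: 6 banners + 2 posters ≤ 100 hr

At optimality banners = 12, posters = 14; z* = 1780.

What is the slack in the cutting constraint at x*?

0

cutting used = 6·12 + 2·14 = 100; slack = 100 − 100 = 0.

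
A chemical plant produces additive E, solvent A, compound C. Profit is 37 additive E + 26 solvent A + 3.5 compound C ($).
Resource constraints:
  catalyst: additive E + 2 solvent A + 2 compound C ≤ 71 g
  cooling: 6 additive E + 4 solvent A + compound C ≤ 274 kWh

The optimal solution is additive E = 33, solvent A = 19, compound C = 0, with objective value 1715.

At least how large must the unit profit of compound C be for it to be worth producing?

At the optimum: catalyst uses 71 of 71 (binding); cooling uses 274 of 274 (binding).
From A_Bᵀ y = c: 1·y_catalyst + 6·y_cooling = 37; 2·y_catalyst + 4·y_cooling = 26.
→ y_catalyst = 1 and y_cooling = 6.
compound C enters the basis when its profit ≥ yᵀa₃ = 1·2 + 6·1 = 8.

8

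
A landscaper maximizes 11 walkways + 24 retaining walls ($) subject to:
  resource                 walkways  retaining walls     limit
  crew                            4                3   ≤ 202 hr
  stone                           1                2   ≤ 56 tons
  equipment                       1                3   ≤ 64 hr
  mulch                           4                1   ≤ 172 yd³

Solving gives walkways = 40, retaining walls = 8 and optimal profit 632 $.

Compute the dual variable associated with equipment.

Check each constraint at x*: crew 184/202 (slack 18); stone 56/56 (tight); equipment 64/64 (tight); mulch 168/172 (slack 4).
Slack constraints have shadow price 0 (complementary slackness).
Dual feasibility on the basic columns requires 1·y_stone + 1·y_equipment = 11, 2·y_stone + 3·y_equipment = 24.
→ y_stone = 9 and y_equipment = 2.
Shadow price of equipment = 2.

2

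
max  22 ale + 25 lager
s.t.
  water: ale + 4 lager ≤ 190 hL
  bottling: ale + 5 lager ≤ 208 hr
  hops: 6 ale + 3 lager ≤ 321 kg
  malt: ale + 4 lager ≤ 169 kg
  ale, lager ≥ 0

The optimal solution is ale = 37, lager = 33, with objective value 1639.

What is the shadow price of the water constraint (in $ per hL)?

At the optimum: water uses 169 of 190 (slack = 21); bottling uses 202 of 208 (slack = 6); hops uses 321 of 321 (binding); malt uses 169 of 169 (binding).
Since water, bottling are not tight, their duals are 0.
From A_Bᵀ y = c: 6·y_hops + 1·y_malt = 22; 3·y_hops + 4·y_malt = 25.
Solving: y_hops = 3, y_malt = 4.
Shadow price of water = 0.

0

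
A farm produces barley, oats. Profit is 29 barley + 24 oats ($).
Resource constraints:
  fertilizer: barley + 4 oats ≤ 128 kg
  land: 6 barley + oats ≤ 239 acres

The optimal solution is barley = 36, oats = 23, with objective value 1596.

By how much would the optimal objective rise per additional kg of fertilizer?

5

Check each constraint at x*: fertilizer 128/128 (tight); land 239/239 (tight).
The binding rows give the dual system: 1·y_fertilizer + 6·y_land = 29 and 4·y_fertilizer + 1·y_land = 24.
Solving: y_fertilizer = 5, y_land = 4.
Shadow price of fertilizer = 5.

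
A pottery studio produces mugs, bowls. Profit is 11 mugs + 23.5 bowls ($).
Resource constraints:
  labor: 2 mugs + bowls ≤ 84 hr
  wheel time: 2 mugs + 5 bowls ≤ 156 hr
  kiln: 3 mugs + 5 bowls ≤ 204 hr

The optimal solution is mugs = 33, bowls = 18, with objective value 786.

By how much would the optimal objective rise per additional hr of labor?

Check each constraint at x*: labor 84/84 (tight); wheel time 156/156 (tight); kiln 189/204 (slack 15).
Slack constraints have shadow price 0 (complementary slackness).
From A_Bᵀ y = c: 2·y_labor + 2·y_wheel time = 11; 1·y_labor + 5·y_wheel time = 23.5.
→ y_labor = 1 and y_wheel time = 4.5.
Shadow price of labor = 1.

1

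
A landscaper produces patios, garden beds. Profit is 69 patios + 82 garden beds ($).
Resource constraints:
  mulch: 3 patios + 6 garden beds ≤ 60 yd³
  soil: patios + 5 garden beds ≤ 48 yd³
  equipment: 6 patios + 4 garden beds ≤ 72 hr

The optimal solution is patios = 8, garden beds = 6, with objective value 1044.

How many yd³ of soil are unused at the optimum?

soil used = 1·8 + 5·6 = 38; slack = 48 − 38 = 10.

10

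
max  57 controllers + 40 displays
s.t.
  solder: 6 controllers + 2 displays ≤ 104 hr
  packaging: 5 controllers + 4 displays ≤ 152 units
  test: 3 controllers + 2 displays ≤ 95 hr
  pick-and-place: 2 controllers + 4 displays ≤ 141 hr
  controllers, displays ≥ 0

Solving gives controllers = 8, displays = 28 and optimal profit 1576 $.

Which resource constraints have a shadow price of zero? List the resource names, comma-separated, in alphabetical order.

solder: 104/104 (binding)
packaging: 152/152 (binding)
test: 80/95 (slack 15)
pick-and-place: 128/141 (slack 13)
By complementary slackness, a constraint with positive slack has shadow price 0 → pick-and-place, test.

pick-and-place, test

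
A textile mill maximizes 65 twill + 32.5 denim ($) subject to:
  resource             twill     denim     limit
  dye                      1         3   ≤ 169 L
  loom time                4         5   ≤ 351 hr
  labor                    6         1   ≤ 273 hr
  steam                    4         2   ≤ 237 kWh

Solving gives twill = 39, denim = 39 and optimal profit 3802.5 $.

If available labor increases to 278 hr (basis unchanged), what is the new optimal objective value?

Binding: loom time and labor. Non-binding: dye (13 unused), steam (3 unused).
Since dye, steam are not tight, their duals are 0.
Dual feasibility on the basic columns requires 4·y_loom time + 6·y_labor = 65, 5·y_loom time + 1·y_labor = 32.5.
This yields shadow prices y_loom time = 5, y_labor = 7.5.
Δz = y_labor·Δb = 7.5 × (5) = 37.5, so new z* = 3802.5 + 37.5 = 3840.

3840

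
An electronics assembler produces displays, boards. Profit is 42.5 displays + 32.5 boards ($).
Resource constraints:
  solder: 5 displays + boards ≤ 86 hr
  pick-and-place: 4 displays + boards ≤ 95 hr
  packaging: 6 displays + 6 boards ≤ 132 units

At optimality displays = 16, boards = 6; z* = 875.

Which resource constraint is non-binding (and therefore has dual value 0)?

solder: 86/86 (binding)
pick-and-place: 70/95 (slack 25)
packaging: 132/132 (binding)
By complementary slackness, a constraint with positive slack has shadow price 0 → pick-and-place.

pick-and-place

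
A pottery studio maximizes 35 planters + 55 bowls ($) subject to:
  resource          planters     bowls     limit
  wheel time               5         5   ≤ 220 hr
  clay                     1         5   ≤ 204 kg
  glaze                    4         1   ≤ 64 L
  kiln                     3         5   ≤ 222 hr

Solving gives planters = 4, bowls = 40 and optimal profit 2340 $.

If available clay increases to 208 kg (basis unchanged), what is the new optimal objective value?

Binding: wheel time and clay. Non-binding: glaze (8 unused), kiln (10 unused).
Slack constraints have shadow price 0 (complementary slackness).
From A_Bᵀ y = c: 5·y_wheel time + 1·y_clay = 35; 5·y_wheel time + 5·y_clay = 55.
This yields shadow prices y_wheel time = 6, y_clay = 5.
Δz = y_clay·Δb = 5 × (4) = 20, so new z* = 2340 + 20 = 2360.

2360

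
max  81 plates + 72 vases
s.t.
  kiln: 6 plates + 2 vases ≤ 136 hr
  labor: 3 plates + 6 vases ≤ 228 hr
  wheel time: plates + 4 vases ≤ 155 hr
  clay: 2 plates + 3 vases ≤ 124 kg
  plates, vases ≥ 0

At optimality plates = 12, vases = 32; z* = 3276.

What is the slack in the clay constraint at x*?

clay used = 2·12 + 3·32 = 120; slack = 124 − 120 = 4.

4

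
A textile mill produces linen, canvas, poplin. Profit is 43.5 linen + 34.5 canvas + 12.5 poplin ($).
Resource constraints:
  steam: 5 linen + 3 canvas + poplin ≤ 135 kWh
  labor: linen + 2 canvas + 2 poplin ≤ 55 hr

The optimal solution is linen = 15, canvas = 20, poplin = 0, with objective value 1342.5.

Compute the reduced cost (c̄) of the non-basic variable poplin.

-7

Check each constraint at x*: steam 135/135 (tight); labor 55/55 (tight).
From A_Bᵀ y = c: 5·y_steam + 1·y_labor = 43.5; 3·y_steam + 2·y_labor = 34.5.
→ y_steam = 7.5 and y_labor = 6.
Reduced cost of poplin: c₃ − yᵀa₃ = 12.5 − (7.5·1 + 6·2) = 12.5 − 19.5 = -7.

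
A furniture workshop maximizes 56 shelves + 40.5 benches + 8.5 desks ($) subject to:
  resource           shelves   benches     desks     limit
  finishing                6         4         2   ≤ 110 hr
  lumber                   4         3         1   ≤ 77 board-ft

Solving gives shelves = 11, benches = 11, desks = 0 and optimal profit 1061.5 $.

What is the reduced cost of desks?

-7

Both finishing and lumber are binding at x*.
Dual feasibility on the basic columns requires 6·y_finishing + 4·y_lumber = 56, 4·y_finishing + 3·y_lumber = 40.5.
→ y_finishing = 3 and y_lumber = 9.5.
Reduced cost of desks: c₃ − yᵀa₃ = 8.5 − (3·2 + 9.5·1) = 8.5 − 15.5 = -7.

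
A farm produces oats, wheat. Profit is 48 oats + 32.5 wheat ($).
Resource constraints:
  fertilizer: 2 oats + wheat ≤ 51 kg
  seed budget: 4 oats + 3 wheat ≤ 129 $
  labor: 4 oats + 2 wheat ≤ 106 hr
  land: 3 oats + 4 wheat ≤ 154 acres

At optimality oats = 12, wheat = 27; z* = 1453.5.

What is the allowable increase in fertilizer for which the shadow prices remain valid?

Binding constraints: fertilizer, seed budget. The basis is B = [[2,1],[4,3]] with det 2.
Per unit increase in fertilizer, x* moves by d = (1.5, -2).
The basis stays optimal until labor becomes binding; allowable increase = 2 kg.

2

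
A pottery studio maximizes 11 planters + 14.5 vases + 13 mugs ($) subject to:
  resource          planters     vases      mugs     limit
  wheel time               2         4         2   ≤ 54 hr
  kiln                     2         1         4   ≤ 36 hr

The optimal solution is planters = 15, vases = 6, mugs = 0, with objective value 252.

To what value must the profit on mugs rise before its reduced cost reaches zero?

At the optimum: wheel time uses 54 of 54 (binding); kiln uses 36 of 36 (binding).
The binding rows give the dual system: 2·y_wheel time + 2·y_kiln = 11 and 4·y_wheel time + 1·y_kiln = 14.5.
Solving: y_wheel time = 3, y_kiln = 2.5.
mugs enters the basis when its profit ≥ yᵀa₃ = 3·2 + 2.5·4 = 16.

16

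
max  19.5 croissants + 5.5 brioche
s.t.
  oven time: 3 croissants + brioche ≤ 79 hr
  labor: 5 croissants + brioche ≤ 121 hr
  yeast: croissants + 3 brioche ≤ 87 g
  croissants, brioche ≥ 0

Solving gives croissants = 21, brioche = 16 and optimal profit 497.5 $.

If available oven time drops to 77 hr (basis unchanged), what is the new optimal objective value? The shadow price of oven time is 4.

489.5

Δb = -2, so new z* = 497.5 + (4)·(-2) = 497.5 − 8 = 489.5.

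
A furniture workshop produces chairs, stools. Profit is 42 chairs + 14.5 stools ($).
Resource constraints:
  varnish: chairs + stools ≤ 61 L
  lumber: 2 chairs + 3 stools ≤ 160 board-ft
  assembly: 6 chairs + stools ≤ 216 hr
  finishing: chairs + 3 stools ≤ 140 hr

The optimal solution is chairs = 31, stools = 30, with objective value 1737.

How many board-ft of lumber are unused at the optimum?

8

lumber used = 2·31 + 3·30 = 152; slack = 160 − 152 = 8.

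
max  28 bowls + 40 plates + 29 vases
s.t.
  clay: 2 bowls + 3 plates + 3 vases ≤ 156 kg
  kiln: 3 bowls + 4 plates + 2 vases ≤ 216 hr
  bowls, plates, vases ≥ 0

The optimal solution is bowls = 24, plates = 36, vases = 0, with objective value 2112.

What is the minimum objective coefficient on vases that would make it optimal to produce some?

Both clay and kiln are binding at x*.
Dual feasibility on the basic columns requires 2·y_clay + 3·y_kiln = 28, 3·y_clay + 4·y_kiln = 40.
This yields shadow prices y_clay = 8, y_kiln = 4.
vases enters the basis when its profit ≥ yᵀa₃ = 8·3 + 4·2 = 32.

32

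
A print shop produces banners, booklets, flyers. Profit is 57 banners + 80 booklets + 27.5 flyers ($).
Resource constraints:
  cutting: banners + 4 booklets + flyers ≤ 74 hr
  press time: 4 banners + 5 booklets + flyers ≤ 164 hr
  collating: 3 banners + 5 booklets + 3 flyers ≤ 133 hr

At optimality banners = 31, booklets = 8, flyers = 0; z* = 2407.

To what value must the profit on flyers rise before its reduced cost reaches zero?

30

At the optimum: cutting uses 63 of 74 (slack = 11); press time uses 164 of 164 (binding); collating uses 133 of 133 (binding).
Since cutting is not tight, its dual is 0.
The binding rows give the dual system: 4·y_press time + 3·y_collating = 57 and 5·y_press time + 5·y_collating = 80.
This yields shadow prices y_press time = 9, y_collating = 7.
flyers enters the basis when its profit ≥ yᵀa₃ = 9·1 + 7·3 = 30.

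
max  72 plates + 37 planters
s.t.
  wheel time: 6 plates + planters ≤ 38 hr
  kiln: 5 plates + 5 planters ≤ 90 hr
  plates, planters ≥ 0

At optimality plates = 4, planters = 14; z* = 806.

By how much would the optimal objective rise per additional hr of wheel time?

7

Check each constraint at x*: wheel time 38/38 (tight); kiln 90/90 (tight).
Dual feasibility on the basic columns requires 6·y_wheel time + 5·y_kiln = 72, 1·y_wheel time + 5·y_kiln = 37.
This yields shadow prices y_wheel time = 7, y_kiln = 6.
Shadow price of wheel time = 7.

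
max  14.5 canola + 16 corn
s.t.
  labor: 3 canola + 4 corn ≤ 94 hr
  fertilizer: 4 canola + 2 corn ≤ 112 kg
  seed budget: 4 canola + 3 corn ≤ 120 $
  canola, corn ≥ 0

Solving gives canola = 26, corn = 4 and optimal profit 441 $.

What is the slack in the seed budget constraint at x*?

4

seed budget used = 4·26 + 3·4 = 116; slack = 120 − 116 = 4.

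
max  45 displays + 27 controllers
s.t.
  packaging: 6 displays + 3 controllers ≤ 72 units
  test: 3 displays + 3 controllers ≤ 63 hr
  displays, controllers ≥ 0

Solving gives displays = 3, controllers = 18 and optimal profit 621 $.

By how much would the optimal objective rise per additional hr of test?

At the optimum: packaging uses 72 of 72 (binding); test uses 63 of 63 (binding).
From A_Bᵀ y = c: 6·y_packaging + 3·y_test = 45; 3·y_packaging + 3·y_test = 27.
→ y_packaging = 6 and y_test = 3.
Shadow price of test = 3.

3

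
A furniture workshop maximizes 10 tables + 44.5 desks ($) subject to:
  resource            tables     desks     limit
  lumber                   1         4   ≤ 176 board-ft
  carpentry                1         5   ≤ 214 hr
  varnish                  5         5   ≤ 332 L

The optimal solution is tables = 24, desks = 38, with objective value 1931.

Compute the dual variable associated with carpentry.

4.5

Binding: lumber and carpentry. Non-binding: varnish (22 unused).
Since varnish is not tight, its dual is 0.
The binding rows give the dual system: 1·y_lumber + 1·y_carpentry = 10 and 4·y_lumber + 5·y_carpentry = 44.5.
This yields shadow prices y_lumber = 5.5, y_carpentry = 4.5.
Shadow price of carpentry = 4.5.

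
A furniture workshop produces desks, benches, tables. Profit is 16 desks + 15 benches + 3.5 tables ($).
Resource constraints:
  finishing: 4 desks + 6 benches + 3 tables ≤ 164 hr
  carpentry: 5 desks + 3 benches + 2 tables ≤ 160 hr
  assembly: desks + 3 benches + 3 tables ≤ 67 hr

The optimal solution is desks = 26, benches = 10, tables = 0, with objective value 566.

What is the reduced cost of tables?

-5

Binding: finishing and carpentry. Non-binding: assembly (11 unused).
Since assembly is not tight, its dual is 0.
The binding rows give the dual system: 4·y_finishing + 5·y_carpentry = 16 and 6·y_finishing + 3·y_carpentry = 15.
This yields shadow prices y_finishing = 1.5, y_carpentry = 2.
Reduced cost of tables: c₃ − yᵀa₃ = 3.5 − (1.5·3 + 2·2) = 3.5 − 8.5 = -5.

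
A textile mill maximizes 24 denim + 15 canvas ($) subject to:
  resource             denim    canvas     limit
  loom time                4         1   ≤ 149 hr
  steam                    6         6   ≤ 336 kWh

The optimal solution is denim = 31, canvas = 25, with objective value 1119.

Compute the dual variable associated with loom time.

3

Both loom time and steam are binding at x*.
Dual feasibility on the basic columns requires 4·y_loom time + 6·y_steam = 24, 1·y_loom time + 6·y_steam = 15.
→ y_loom time = 3 and y_steam = 2.
Shadow price of loom time = 3.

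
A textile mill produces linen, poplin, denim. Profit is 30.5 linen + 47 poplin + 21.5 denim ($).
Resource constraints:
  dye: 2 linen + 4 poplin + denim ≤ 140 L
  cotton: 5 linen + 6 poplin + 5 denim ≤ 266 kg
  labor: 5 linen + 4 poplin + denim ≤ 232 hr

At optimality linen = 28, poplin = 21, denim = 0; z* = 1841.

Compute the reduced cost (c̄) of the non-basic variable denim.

Check each constraint at x*: dye 140/140 (tight); cotton 266/266 (tight); labor 224/232 (slack 8).
By complementary slackness, y = 0 for the non-binding constraint.
From A_Bᵀ y = c: 2·y_dye + 5·y_cotton = 30.5; 4·y_dye + 6·y_cotton = 47.
Solving: y_dye = 6.5, y_cotton = 3.5.
Reduced cost of denim: c₃ − yᵀa₃ = 21.5 − (6.5·1 + 3.5·5) = 21.5 − 24 = -2.5.

-2.5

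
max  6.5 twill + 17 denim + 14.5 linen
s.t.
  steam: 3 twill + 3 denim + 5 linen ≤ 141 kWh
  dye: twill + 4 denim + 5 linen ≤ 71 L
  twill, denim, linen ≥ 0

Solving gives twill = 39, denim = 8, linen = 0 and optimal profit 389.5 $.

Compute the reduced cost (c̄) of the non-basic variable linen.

-8

At the optimum: steam uses 141 of 141 (binding); dye uses 71 of 71 (binding).
The binding rows give the dual system: 3·y_steam + 1·y_dye = 6.5 and 3·y_steam + 4·y_dye = 17.
Solving: y_steam = 1, y_dye = 3.5.
Reduced cost of linen: c₃ − yᵀa₃ = 14.5 − (1·5 + 3.5·5) = 14.5 − 22.5 = -8.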